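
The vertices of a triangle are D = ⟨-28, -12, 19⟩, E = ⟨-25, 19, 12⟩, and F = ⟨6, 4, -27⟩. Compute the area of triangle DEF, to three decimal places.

DE = (3, 31, -7),  DF = (34, 16, -46)
i: 31·(-46) - (-7)·16 = -1426 - (-112) = -1314
j: (-7)·34 - 3·(-46) = -238 - (-138) = -100
k: 3·16 - 31·34 = 48 - 1054 = -1006
DE × DF = (-1314, -100, -1006)
|DE × DF| = √2748632 ≈ 1657.8999
area = ½ · 1657.8999 ≈ 828.950

828.950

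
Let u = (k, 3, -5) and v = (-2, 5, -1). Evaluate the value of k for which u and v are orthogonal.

u · v = k·(-2) + 3·5 + (-5)·(-1) = 20 - 2k
Set equal to 0: -2k = -20, so k = 10.

10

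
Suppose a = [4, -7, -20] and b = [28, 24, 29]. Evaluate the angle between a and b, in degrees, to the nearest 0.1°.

a · b = 4·28 + (-7)·24 + (-20)·29 = 112 - 168 - 580 = -636
|a|² = 16 + 49 + 400 = 465,  |a| = √465 ≈ 21.563859
|b|² = 784 + 576 + 841 = 2201,  |b| = √2201 ≈ 46.914816
cos θ = -636 / (21.563859 · 46.914816) ≈ -0.62867
θ = arccos(-0.62867) ≈ 129.0°

129.0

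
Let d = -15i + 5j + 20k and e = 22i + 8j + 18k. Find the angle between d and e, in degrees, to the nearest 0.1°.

84.7

d · e = (-15)·22 + 5·8 + 20·18 = -330 + 40 + 360 = 70
|d|² = 225 + 25 + 400 = 650,  |d| = √650 ≈ 25.495098
|e|² = 484 + 64 + 324 = 872,  |e| = √872 ≈ 29.529646
cos θ = 70 / (25.495098 · 29.529646) ≈ 0.09298
θ = arccos(0.09298) ≈ 84.7°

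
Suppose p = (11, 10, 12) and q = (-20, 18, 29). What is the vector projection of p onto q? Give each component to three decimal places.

(-3.936, 3.542, 5.707)

p · q = 11·(-20) + 10·18 + 12·29 = -220 + 180 + 348 = 308
|q|² = 400 + 324 + 841 = 1565
proj_q p = (308/1565) · (-20, 18, 29) ≈ (-3.936, 3.542, 5.707)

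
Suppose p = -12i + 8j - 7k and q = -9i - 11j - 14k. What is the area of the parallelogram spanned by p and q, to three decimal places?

i: 8·(-14) - (-7)·(-11) = -112 - 77 = -189
j: (-7)·(-9) - (-12)·(-14) = 63 - 168 = -105
k: (-12)·(-11) - 8·(-9) = 132 - (-72) = 204
p × q = (-189, -105, 204)
|p × q| = √((-189)² + (-105)² + 204²) = √88362 ≈ 297.2575

297.257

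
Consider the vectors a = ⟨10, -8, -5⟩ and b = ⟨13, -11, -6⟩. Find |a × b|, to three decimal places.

i: (-8)·(-6) - (-5)·(-11) = 48 - 55 = -7
j: (-5)·13 - 10·(-6) = -65 - (-60) = -5
k: 10·(-11) - (-8)·13 = -110 - (-104) = -6
a × b = (-7, -5, -6)
|a × b| = √((-7)² + (-5)² + (-6)²) = √110 ≈ 10.4881

10.488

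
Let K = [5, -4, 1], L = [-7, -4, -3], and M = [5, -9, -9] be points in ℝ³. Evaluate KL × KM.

(-20, -120, 60)

KL = (-12, 0, -4)
KM = (0, -5, -10)
i: 0·(-10) - (-4)·(-5) = 0 - 20 = -20
j: (-4)·0 - (-12)·(-10) = 0 - 120 = -120
k: (-12)·(-5) - 0·0 = 60 - 0 = 60
KL × KM = (-20, -120, 60)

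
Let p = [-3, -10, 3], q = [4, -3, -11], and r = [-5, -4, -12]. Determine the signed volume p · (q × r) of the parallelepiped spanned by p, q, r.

-1099

q × r:
i: (-3)·(-12) - (-11)·(-4) = 36 - 44 = -8
j: (-11)·(-5) - 4·(-12) = 55 - (-48) = 103
k: 4·(-4) - (-3)·(-5) = -16 - 15 = -31
q × r = (-8, 103, -31)
p · (q × r) = (-3)·(-8) + (-10)·103 + 3·(-31) = 24 - 1030 - 93 = -1099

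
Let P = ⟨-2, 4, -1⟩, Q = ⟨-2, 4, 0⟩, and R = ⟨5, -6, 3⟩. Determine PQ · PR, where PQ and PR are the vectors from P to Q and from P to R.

4

PQ = Q − P = (0, 0, 1)
PR = R − P = (7, -10, 4)
PQ · PR = 0·7 + 0·(-10) + 1·4 = 0 + 0 + 4 = 4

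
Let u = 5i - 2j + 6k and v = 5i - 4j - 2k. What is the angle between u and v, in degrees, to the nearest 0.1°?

u · v = 5·5 + (-2)·(-4) + 6·(-2) = 25 + 8 - 12 = 21
|u|² = 25 + 4 + 36 = 65,  |u| = √65 ≈ 8.062258
|v|² = 25 + 16 + 4 = 45,  |v| = √45 ≈ 6.708204
cos θ = 21 / (8.062258 · 6.708204) ≈ 0.38829
θ = arccos(0.38829) ≈ 67.2°

67.2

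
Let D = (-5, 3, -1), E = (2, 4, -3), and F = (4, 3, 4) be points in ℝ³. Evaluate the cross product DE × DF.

(5, -53, -9)

DE = (7, 1, -2)
DF = (9, 0, 5)
i: 1·5 - (-2)·0 = 5 - 0 = 5
j: (-2)·9 - 7·5 = -18 - 35 = -53
k: 7·0 - 1·9 = 0 - 9 = -9
DE × DF = (5, -53, -9)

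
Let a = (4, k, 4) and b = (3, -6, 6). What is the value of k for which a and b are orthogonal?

6

a · b = 4·3 + k·(-6) + 4·6 = 36 - 6k
Set equal to 0: -6k = -36, so k = 6.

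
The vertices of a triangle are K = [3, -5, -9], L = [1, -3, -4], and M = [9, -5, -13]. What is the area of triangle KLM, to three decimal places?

13.153

KL = (-2, 2, 5),  KM = (6, 0, -4)
i: 2·(-4) - 5·0 = -8 - 0 = -8
j: 5·6 - (-2)·(-4) = 30 - 8 = 22
k: (-2)·0 - 2·6 = 0 - 12 = -12
KL × KM = (-8, 22, -12)
|KL × KM| = √692 ≈ 26.3059
area = ½ · 26.3059 ≈ 13.153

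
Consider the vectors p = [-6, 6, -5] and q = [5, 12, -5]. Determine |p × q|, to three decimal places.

i: 6·(-5) - (-5)·12 = -30 - (-60) = 30
j: (-5)·5 - (-6)·(-5) = -25 - 30 = -55
k: (-6)·12 - 6·5 = -72 - 30 = -102
p × q = (30, -55, -102)
|p × q| = √(30² + (-55)² + (-102)²) = √14329 ≈ 119.7038

119.704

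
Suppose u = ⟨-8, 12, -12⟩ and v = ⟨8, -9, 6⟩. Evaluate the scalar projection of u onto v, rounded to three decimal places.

u · v = (-8)·8 + 12·(-9) + (-12)·6 = -64 - 108 - 72 = -244
|v| = √(64 + 81 + 36) = √181 ≈ 13.4536
comp_v u = -244 / √181 ≈ -18.136

-18.136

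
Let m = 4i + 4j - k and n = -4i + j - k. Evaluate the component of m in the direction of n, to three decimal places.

m · n = 4·(-4) + 4·1 + (-1)·(-1) = -16 + 4 + 1 = -11
|n| = √(16 + 1 + 1) = √18 ≈ 4.2426
comp_n m = -11 / √18 ≈ -2.593

-2.593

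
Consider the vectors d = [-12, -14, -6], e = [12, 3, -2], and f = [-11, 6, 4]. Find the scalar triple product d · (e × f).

-554

e × f:
i: 3·4 - (-2)·6 = 12 - (-12) = 24
j: (-2)·(-11) - 12·4 = 22 - 48 = -26
k: 12·6 - 3·(-11) = 72 - (-33) = 105
e × f = (24, -26, 105)
d · (e × f) = (-12)·24 + (-14)·(-26) + (-6)·105 = -288 + 364 - 630 = -554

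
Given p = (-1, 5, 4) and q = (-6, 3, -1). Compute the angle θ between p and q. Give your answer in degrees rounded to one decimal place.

p · q = (-1)·(-6) + 5·3 + 4·(-1) = 6 + 15 - 4 = 17
|p|² = 1 + 25 + 16 = 42,  |p| = √42 ≈ 6.480741
|q|² = 36 + 9 + 1 = 46,  |q| = √46 ≈ 6.782330
cos θ = 17 / (6.480741 · 6.782330) ≈ 0.38676
θ = arccos(0.38676) ≈ 67.2°

67.2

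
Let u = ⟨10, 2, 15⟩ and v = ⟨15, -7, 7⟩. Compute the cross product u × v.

(119, 155, -100)

i: 2·7 - 15·(-7) = 14 - (-105) = 119
j: 15·15 - 10·7 = 225 - 70 = 155
k: 10·(-7) - 2·15 = -70 - 30 = -100
u × v = (119, 155, -100)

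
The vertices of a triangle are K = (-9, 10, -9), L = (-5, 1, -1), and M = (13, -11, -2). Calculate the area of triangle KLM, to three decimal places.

KL = (4, -9, 8),  KM = (22, -21, 7)
i: (-9)·7 - 8·(-21) = -63 - (-168) = 105
j: 8·22 - 4·7 = 176 - 28 = 148
k: 4·(-21) - (-9)·22 = -84 - (-198) = 114
KL × KM = (105, 148, 114)
|KL × KM| = √45925 ≈ 214.3012
area = ½ · 214.3012 ≈ 107.151

107.151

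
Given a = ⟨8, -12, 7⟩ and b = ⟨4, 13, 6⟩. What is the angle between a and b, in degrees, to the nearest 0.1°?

a · b = 8·4 + (-12)·13 + 7·6 = 32 - 156 + 42 = -82
|a|² = 64 + 144 + 49 = 257,  |a| = √257 ≈ 16.031220
|b|² = 16 + 169 + 36 = 221,  |b| = √221 ≈ 14.866069
cos θ = -82 / (16.031220 · 14.866069) ≈ -0.34407
θ = arccos(-0.34407) ≈ 110.1°

110.1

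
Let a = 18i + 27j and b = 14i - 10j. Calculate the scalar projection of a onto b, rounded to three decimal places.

a · b = 18·14 + 27·(-10) = 252 - 270 = -18
|b| = √(196 + 100) = √296 ≈ 17.2047
comp_b a = -18 / √296 ≈ -1.046

-1.046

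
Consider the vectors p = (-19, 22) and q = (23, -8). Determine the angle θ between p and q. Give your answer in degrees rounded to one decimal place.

150.0

p · q = (-19)·23 + 22·(-8) = -437 - 176 = -613
|p|² = 361 + 484 = 845,  |p| = √845 ≈ 29.068884
|q|² = 529 + 64 = 593,  |q| = √593 ≈ 24.351591
cos θ = -613 / (29.068884 · 24.351591) ≈ -0.86597
θ = arccos(-0.86597) ≈ 150.0°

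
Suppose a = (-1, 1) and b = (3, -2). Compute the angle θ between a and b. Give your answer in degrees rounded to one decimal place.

168.7

a · b = (-1)·3 + 1·(-2) = -3 - 2 = -5
|a|² = 1 + 1 = 2,  |a| = √2 ≈ 1.414214
|b|² = 9 + 4 = 13,  |b| = √13 ≈ 3.605551
cos θ = -5 / (1.414214 · 3.605551) ≈ -0.98058
θ = arccos(-0.98058) ≈ 168.7°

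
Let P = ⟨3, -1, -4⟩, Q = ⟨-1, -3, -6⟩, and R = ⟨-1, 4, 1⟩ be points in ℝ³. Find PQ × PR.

PQ = (-4, -2, -2)
PR = (-4, 5, 5)
i: (-2)·5 - (-2)·5 = -10 - (-10) = 0
j: (-2)·(-4) - (-4)·5 = 8 - (-20) = 28
k: (-4)·5 - (-2)·(-4) = -20 - 8 = -28
PQ × PR = (0, 28, -28)

(0, 28, -28)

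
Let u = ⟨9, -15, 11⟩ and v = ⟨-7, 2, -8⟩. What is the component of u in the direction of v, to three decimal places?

u · v = 9·(-7) + (-15)·2 + 11·(-8) = -63 - 30 - 88 = -181
|v| = √(49 + 4 + 64) = √117 ≈ 10.8167
comp_v u = -181 / √117 ≈ -16.733

-16.733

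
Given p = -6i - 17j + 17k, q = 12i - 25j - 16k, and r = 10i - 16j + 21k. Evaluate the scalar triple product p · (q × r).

12676

q × r:
i: (-25)·21 - (-16)·(-16) = -525 - 256 = -781
j: (-16)·10 - 12·21 = -160 - 252 = -412
k: 12·(-16) - (-25)·10 = -192 - (-250) = 58
q × r = (-781, -412, 58)
p · (q × r) = (-6)·(-781) + (-17)·(-412) + 17·58 = 4686 + 7004 + 986 = 12676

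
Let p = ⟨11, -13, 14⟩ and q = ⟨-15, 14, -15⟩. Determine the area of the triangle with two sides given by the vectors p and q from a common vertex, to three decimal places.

30.443

i: (-13)·(-15) - 14·14 = 195 - 196 = -1
j: 14·(-15) - 11·(-15) = -210 - (-165) = -45
k: 11·14 - (-13)·(-15) = 154 - 195 = -41
p × q = (-1, -45, -41)
|p × q| = √((-1)² + (-45)² + (-41)²) = √3707 ≈ 60.8851
area = ½ · 60.8851 ≈ 30.443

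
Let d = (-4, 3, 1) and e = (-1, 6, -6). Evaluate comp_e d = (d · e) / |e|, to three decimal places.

d · e = (-4)·(-1) + 3·6 + 1·(-6) = 4 + 18 - 6 = 16
|e| = √(1 + 36 + 36) = √73 ≈ 8.5440
comp_e d = 16 / √73 ≈ 1.873

1.873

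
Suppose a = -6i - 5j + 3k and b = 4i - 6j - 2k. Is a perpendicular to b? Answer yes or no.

yes

a · b = (-6)·4 + (-5)·(-6) + 3·(-2) = -24 + 30 - 6 = 0
Zero, so the vectors are orthogonal.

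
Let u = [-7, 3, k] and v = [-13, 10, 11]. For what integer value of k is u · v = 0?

u · v = (-7)·(-13) + 3·10 + k·11 = 121 + 11k
Set equal to 0: 11k = -121, so k = -11.

-11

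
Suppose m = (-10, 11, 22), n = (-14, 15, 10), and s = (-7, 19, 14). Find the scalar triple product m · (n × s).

n × s:
i: 15·14 - 10·19 = 210 - 190 = 20
j: 10·(-7) - (-14)·14 = -70 - (-196) = 126
k: (-14)·19 - 15·(-7) = -266 - (-105) = -161
n × s = (20, 126, -161)
m · (n × s) = (-10)·20 + 11·126 + 22·(-161) = -200 + 1386 - 3542 = -2356

-2356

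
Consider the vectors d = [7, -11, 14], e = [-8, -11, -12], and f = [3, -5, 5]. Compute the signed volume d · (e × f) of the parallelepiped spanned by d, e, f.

e × f:
i: (-11)·5 - (-12)·(-5) = -55 - 60 = -115
j: (-12)·3 - (-8)·5 = -36 - (-40) = 4
k: (-8)·(-5) - (-11)·3 = 40 - (-33) = 73
e × f = (-115, 4, 73)
d · (e × f) = 7·(-115) + (-11)·4 + 14·73 = -805 - 44 + 1022 = 173

173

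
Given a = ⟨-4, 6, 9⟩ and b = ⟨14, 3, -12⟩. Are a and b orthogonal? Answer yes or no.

no

a · b = (-4)·14 + 6·3 + 9·(-12) = -56 + 18 - 108 = -146
Nonzero, so the vectors are not orthogonal.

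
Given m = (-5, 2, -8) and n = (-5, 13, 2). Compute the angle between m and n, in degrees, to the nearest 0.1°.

75.1

m · n = (-5)·(-5) + 2·13 + (-8)·2 = 25 + 26 - 16 = 35
|m|² = 25 + 4 + 64 = 93,  |m| = √93 ≈ 9.643651
|n|² = 25 + 169 + 4 = 198,  |n| = √198 ≈ 14.071247
cos θ = 35 / (9.643651 · 14.071247) ≈ 0.25793
θ = arccos(0.25793) ≈ 75.1°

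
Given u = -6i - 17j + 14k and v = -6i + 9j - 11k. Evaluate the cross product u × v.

(61, -150, -156)

i: (-17)·(-11) - 14·9 = 187 - 126 = 61
j: 14·(-6) - (-6)·(-11) = -84 - 66 = -150
k: (-6)·9 - (-17)·(-6) = -54 - 102 = -156
u × v = (61, -150, -156)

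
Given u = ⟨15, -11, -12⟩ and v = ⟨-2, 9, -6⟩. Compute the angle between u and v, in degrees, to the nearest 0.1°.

u · v = 15·(-2) + (-11)·9 + (-12)·(-6) = -30 - 99 + 72 = -57
|u|² = 225 + 121 + 144 = 490,  |u| = √490 ≈ 22.135944
|v|² = 4 + 81 + 36 = 121,  |v| = √121 ≈ 11.000000
cos θ = -57 / (22.135944 · 11.000000) ≈ -0.23409
θ = arccos(-0.23409) ≈ 103.5°

103.5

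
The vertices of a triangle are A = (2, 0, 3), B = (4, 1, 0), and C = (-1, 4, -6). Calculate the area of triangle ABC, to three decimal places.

14.654

AB = (2, 1, -3),  AC = (-3, 4, -9)
i: 1·(-9) - (-3)·4 = -9 - (-12) = 3
j: (-3)·(-3) - 2·(-9) = 9 - (-18) = 27
k: 2·4 - 1·(-3) = 8 - (-3) = 11
AB × AC = (3, 27, 11)
|AB × AC| = √859 ≈ 29.3087
area = ½ · 29.3087 ≈ 14.654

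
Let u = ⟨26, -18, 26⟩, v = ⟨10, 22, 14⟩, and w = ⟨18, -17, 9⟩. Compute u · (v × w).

-6296

v × w:
i: 22·9 - 14·(-17) = 198 - (-238) = 436
j: 14·18 - 10·9 = 252 - 90 = 162
k: 10·(-17) - 22·18 = -170 - 396 = -566
v × w = (436, 162, -566)
u · (v × w) = 26·436 + (-18)·162 + 26·(-566) = 11336 - 2916 - 14716 = -6296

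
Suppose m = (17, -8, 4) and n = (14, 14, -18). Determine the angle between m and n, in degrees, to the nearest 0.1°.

m · n = 17·14 + (-8)·14 + 4·(-18) = 238 - 112 - 72 = 54
|m|² = 289 + 64 + 16 = 369,  |m| = √369 ≈ 19.209373
|n|² = 196 + 196 + 324 = 716,  |n| = √716 ≈ 26.758176
cos θ = 54 / (19.209373 · 26.758176) ≈ 0.10506
θ = arccos(0.10506) ≈ 84.0°

84.0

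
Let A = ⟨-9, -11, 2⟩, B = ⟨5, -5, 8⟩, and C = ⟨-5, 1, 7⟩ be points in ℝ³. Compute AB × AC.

(-42, -46, 144)

AB = (14, 6, 6)
AC = (4, 12, 5)
i: 6·5 - 6·12 = 30 - 72 = -42
j: 6·4 - 14·5 = 24 - 70 = -46
k: 14·12 - 6·4 = 168 - 24 = 144
AB × AC = (-42, -46, 144)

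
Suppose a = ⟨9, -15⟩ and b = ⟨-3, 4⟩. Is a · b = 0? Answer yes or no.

a · b = 9·(-3) + (-15)·4 = -27 - 60 = -87
Nonzero, so the vectors are not orthogonal.

no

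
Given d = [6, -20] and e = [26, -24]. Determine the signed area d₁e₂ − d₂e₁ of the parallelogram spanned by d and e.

6·(-24) - (-20)·26 = -144 - (-520) = 376

376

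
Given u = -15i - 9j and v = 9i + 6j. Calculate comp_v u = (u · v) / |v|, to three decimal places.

u · v = (-15)·9 + (-9)·6 = -135 - 54 = -189
|v| = √(81 + 36) = √117 ≈ 10.8167
comp_v u = -189 / √117 ≈ -17.473

-17.473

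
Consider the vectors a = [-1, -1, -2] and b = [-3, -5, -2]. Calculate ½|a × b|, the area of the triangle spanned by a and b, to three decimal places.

i: (-1)·(-2) - (-2)·(-5) = 2 - 10 = -8
j: (-2)·(-3) - (-1)·(-2) = 6 - 2 = 4
k: (-1)·(-5) - (-1)·(-3) = 5 - 3 = 2
a × b = (-8, 4, 2)
|a × b| = √((-8)² + 4² + 2²) = √84 ≈ 9.1652
area = ½ · 9.1652 ≈ 4.583

4.583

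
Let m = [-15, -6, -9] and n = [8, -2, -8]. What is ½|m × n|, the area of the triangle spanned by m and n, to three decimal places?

104.700

i: (-6)·(-8) - (-9)·(-2) = 48 - 18 = 30
j: (-9)·8 - (-15)·(-8) = -72 - 120 = -192
k: (-15)·(-2) - (-6)·8 = 30 - (-48) = 78
m × n = (30, -192, 78)
|m × n| = √(30² + (-192)² + 78²) = √43848 ≈ 209.3991
area = ½ · 209.3991 ≈ 104.700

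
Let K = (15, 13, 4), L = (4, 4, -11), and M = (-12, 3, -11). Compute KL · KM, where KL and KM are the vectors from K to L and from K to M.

KL = L − K = (-11, -9, -15)
KM = M − K = (-27, -10, -15)
KL · KM = (-11)·(-27) + (-9)·(-10) + (-15)·(-15) = 297 + 90 + 225 = 612

612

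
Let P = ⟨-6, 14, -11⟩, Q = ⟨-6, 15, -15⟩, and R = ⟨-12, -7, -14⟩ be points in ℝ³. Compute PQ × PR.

(-87, 24, 6)

PQ = (0, 1, -4)
PR = (-6, -21, -3)
i: 1·(-3) - (-4)·(-21) = -3 - 84 = -87
j: (-4)·(-6) - 0·(-3) = 24 - 0 = 24
k: 0·(-21) - 1·(-6) = 0 - (-6) = 6
PQ × PR = (-87, 24, 6)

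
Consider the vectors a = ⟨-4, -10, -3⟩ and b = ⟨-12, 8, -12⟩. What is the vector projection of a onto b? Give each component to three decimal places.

(-0.136, 0.091, -0.136)

a · b = (-4)·(-12) + (-10)·8 + (-3)·(-12) = 48 - 80 + 36 = 4
|b|² = 144 + 64 + 144 = 352
proj_b a = (4/352) · (-12, 8, -12) ≈ (-0.136, 0.091, -0.136)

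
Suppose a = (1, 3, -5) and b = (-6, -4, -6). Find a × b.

(-38, 36, 14)

i: 3·(-6) - (-5)·(-4) = -18 - 20 = -38
j: (-5)·(-6) - 1·(-6) = 30 - (-6) = 36
k: 1·(-4) - 3·(-6) = -4 - (-18) = 14
a × b = (-38, 36, 14)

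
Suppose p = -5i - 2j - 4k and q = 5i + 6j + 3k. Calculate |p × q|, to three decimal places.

27.368

i: (-2)·3 - (-4)·6 = -6 - (-24) = 18
j: (-4)·5 - (-5)·3 = -20 - (-15) = -5
k: (-5)·6 - (-2)·5 = -30 - (-10) = -20
p × q = (18, -5, -20)
|p × q| = √(18² + (-5)² + (-20)²) = √749 ≈ 27.3679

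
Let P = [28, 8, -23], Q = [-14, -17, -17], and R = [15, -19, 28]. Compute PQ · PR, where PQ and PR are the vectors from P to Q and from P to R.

1527

PQ = Q − P = (-42, -25, 6)
PR = R − P = (-13, -27, 51)
PQ · PR = (-42)·(-13) + (-25)·(-27) + 6·51 = 546 + 675 + 306 = 1527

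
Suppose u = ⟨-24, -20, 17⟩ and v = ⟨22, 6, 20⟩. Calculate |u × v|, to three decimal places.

i: (-20)·20 - 17·6 = -400 - 102 = -502
j: 17·22 - (-24)·20 = 374 - (-480) = 854
k: (-24)·6 - (-20)·22 = -144 - (-440) = 296
u × v = (-502, 854, 296)
|u × v| = √((-502)² + 854² + 296²) = √1068936 ≈ 1033.8936

1033.894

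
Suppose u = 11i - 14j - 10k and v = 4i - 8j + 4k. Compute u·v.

u · v = 11·4 + (-14)·(-8) + (-10)·4 = 44 + 112 - 40 = 116

116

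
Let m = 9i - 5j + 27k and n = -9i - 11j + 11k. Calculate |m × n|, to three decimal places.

i: (-5)·11 - 27·(-11) = -55 - (-297) = 242
j: 27·(-9) - 9·11 = -243 - 99 = -342
k: 9·(-11) - (-5)·(-9) = -99 - 45 = -144
m × n = (242, -342, -144)
|m × n| = √(242² + (-342)² + (-144)²) = √196264 ≈ 443.0169

443.017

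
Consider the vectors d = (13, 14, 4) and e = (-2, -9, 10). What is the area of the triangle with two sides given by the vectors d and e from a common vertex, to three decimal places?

i: 14·10 - 4·(-9) = 140 - (-36) = 176
j: 4·(-2) - 13·10 = -8 - 130 = -138
k: 13·(-9) - 14·(-2) = -117 - (-28) = -89
d × e = (176, -138, -89)
|d × e| = √(176² + (-138)² + (-89)²) = √57941 ≈ 240.7094
area = ½ · 240.7094 ≈ 120.355

120.355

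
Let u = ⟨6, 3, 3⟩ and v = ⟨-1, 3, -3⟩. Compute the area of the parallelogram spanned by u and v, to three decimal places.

31.464

i: 3·(-3) - 3·3 = -9 - 9 = -18
j: 3·(-1) - 6·(-3) = -3 - (-18) = 15
k: 6·3 - 3·(-1) = 18 - (-3) = 21
u × v = (-18, 15, 21)
|u × v| = √((-18)² + 15² + 21²) = √990 ≈ 31.4643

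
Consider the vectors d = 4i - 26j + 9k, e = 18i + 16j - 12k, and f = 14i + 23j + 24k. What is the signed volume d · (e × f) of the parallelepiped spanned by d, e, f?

19950

e × f:
i: 16·24 - (-12)·23 = 384 - (-276) = 660
j: (-12)·14 - 18·24 = -168 - 432 = -600
k: 18·23 - 16·14 = 414 - 224 = 190
e × f = (660, -600, 190)
d · (e × f) = 4·660 + (-26)·(-600) + 9·190 = 2640 + 15600 + 1710 = 19950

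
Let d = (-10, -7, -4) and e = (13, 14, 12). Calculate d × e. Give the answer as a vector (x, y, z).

i: (-7)·12 - (-4)·14 = -84 - (-56) = -28
j: (-4)·13 - (-10)·12 = -52 - (-120) = 68
k: (-10)·14 - (-7)·13 = -140 - (-91) = -49
d × e = (-28, 68, -49)

(-28, 68, -49)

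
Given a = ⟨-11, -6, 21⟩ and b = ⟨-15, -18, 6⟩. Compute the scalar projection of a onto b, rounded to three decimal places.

16.497

a · b = (-11)·(-15) + (-6)·(-18) + 21·6 = 165 + 108 + 126 = 399
|b| = √(225 + 324 + 36) = √585 ≈ 24.1868
comp_b a = 399 / √585 ≈ 16.497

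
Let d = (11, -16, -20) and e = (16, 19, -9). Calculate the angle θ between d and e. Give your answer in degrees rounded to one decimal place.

86.0

d · e = 11·16 + (-16)·19 + (-20)·(-9) = 176 - 304 + 180 = 52
|d|² = 121 + 256 + 400 = 777,  |d| = √777 ≈ 27.874720
|e|² = 256 + 361 + 81 = 698,  |e| = √698 ≈ 26.419690
cos θ = 52 / (27.874720 · 26.419690) ≈ 0.07061
θ = arccos(0.07061) ≈ 86.0°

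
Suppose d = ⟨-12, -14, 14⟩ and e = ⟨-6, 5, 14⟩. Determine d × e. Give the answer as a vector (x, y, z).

i: (-14)·14 - 14·5 = -196 - 70 = -266
j: 14·(-6) - (-12)·14 = -84 - (-168) = 84
k: (-12)·5 - (-14)·(-6) = -60 - 84 = -144
d × e = (-266, 84, -144)

(-266, 84, -144)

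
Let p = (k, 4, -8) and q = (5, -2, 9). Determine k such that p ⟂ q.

16

p · q = k·5 + 4·(-2) + (-8)·9 = -80 + 5k
Set equal to 0: 5k = 80, so k = 16.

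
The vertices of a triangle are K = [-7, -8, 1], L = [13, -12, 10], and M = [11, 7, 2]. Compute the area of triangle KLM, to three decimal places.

210.873

KL = (20, -4, 9),  KM = (18, 15, 1)
i: (-4)·1 - 9·15 = -4 - 135 = -139
j: 9·18 - 20·1 = 162 - 20 = 142
k: 20·15 - (-4)·18 = 300 - (-72) = 372
KL × KM = (-139, 142, 372)
|KL × KM| = √177869 ≈ 421.7452
area = ½ · 421.7452 ≈ 210.873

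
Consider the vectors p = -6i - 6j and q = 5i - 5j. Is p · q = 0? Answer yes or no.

yes

p · q = (-6)·5 + (-6)·(-5) = -30 + 30 = 0
Zero, so the vectors are orthogonal.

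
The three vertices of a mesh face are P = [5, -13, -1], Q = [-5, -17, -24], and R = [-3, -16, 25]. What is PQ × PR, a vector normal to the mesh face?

PQ = (-10, -4, -23)
PR = (-8, -3, 26)
i: (-4)·26 - (-23)·(-3) = -104 - 69 = -173
j: (-23)·(-8) - (-10)·26 = 184 - (-260) = 444
k: (-10)·(-3) - (-4)·(-8) = 30 - 32 = -2
PQ × PR = (-173, 444, -2)

(-173, 444, -2)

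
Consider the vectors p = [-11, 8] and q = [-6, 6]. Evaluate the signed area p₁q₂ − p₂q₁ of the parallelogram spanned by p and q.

-18

(-11)·6 - 8·(-6) = -66 - (-48) = -18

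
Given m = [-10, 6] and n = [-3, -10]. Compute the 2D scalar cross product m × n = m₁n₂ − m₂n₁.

118

(-10)·(-10) - 6·(-3) = 100 - (-18) = 118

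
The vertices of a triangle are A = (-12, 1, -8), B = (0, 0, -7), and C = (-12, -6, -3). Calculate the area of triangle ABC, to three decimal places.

51.624

AB = (12, -1, 1),  AC = (0, -7, 5)
i: (-1)·5 - 1·(-7) = -5 - (-7) = 2
j: 1·0 - 12·5 = 0 - 60 = -60
k: 12·(-7) - (-1)·0 = -84 - 0 = -84
AB × AC = (2, -60, -84)
|AB × AC| = √10660 ≈ 103.2473
area = ½ · 103.2473 ≈ 51.624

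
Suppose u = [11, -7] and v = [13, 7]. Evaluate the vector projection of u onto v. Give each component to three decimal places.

u · v = 11·13 + (-7)·7 = 143 - 49 = 94
|v|² = 169 + 49 = 218
proj_v u = (94/218) · (13, 7) ≈ (5.606, 3.018)

(5.606, 3.018)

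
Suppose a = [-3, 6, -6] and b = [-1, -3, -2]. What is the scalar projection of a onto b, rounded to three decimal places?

a · b = (-3)·(-1) + 6·(-3) + (-6)·(-2) = 3 - 18 + 12 = -3
|b| = √(1 + 9 + 4) = √14 ≈ 3.7417
comp_b a = -3 / √14 ≈ -0.802

-0.802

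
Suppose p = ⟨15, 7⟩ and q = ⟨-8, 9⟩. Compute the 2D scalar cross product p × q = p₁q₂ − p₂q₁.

191

15·9 - 7·(-8) = 135 - (-56) = 191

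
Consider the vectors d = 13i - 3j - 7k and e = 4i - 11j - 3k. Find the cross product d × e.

(-68, 11, -131)

i: (-3)·(-3) - (-7)·(-11) = 9 - 77 = -68
j: (-7)·4 - 13·(-3) = -28 - (-39) = 11
k: 13·(-11) - (-3)·4 = -143 - (-12) = -131
d × e = (-68, 11, -131)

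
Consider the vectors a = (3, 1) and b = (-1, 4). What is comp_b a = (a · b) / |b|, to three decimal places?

a · b = 3·(-1) + 1·4 = -3 + 4 = 1
|b| = √(1 + 16) = √17 ≈ 4.1231
comp_b a = 1 / √17 ≈ 0.243

0.243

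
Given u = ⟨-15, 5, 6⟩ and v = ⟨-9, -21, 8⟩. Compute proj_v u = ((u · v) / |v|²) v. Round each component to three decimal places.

(-1.198, -2.795, 1.065)

u · v = (-15)·(-9) + 5·(-21) + 6·8 = 135 - 105 + 48 = 78
|v|² = 81 + 441 + 64 = 586
proj_v u = (78/586) · (-9, -21, 8) ≈ (-1.198, -2.795, 1.065)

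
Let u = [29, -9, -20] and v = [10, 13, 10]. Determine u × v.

(170, -490, 467)

i: (-9)·10 - (-20)·13 = -90 - (-260) = 170
j: (-20)·10 - 29·10 = -200 - 290 = -490
k: 29·13 - (-9)·10 = 377 - (-90) = 467
u × v = (170, -490, 467)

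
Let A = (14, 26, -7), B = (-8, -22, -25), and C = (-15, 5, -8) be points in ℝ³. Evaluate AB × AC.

(-330, 500, -930)

AB = (-22, -48, -18)
AC = (-29, -21, -1)
i: (-48)·(-1) - (-18)·(-21) = 48 - 378 = -330
j: (-18)·(-29) - (-22)·(-1) = 522 - 22 = 500
k: (-22)·(-21) - (-48)·(-29) = 462 - 1392 = -930
AB × AC = (-330, 500, -930)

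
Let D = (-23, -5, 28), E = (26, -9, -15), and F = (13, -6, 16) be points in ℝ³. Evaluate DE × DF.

DE = (49, -4, -43)
DF = (36, -1, -12)
i: (-4)·(-12) - (-43)·(-1) = 48 - 43 = 5
j: (-43)·36 - 49·(-12) = -1548 - (-588) = -960
k: 49·(-1) - (-4)·36 = -49 - (-144) = 95
DE × DF = (5, -960, 95)

(5, -960, 95)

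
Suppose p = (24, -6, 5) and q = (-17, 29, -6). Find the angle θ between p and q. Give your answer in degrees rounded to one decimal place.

p · q = 24·(-17) + (-6)·29 + 5·(-6) = -408 - 174 - 30 = -612
|p|² = 576 + 36 + 25 = 637,  |p| = √637 ≈ 25.238859
|q|² = 289 + 841 + 36 = 1166,  |q| = √1166 ≈ 34.146742
cos θ = -612 / (25.238859 · 34.146742) ≈ -0.71012
θ = arccos(-0.71012) ≈ 135.2°

135.2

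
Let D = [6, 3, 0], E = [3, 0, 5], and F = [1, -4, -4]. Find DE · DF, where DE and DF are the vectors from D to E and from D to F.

16

DE = E − D = (-3, -3, 5)
DF = F − D = (-5, -7, -4)
DE · DF = (-3)·(-5) + (-3)·(-7) + 5·(-4) = 15 + 21 - 20 = 16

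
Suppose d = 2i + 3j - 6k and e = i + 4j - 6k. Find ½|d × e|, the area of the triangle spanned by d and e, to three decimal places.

i: 3·(-6) - (-6)·4 = -18 - (-24) = 6
j: (-6)·1 - 2·(-6) = -6 - (-12) = 6
k: 2·4 - 3·1 = 8 - 3 = 5
d × e = (6, 6, 5)
|d × e| = √(6² + 6² + 5²) = √97 ≈ 9.8489
area = ½ · 9.8489 ≈ 4.924

4.924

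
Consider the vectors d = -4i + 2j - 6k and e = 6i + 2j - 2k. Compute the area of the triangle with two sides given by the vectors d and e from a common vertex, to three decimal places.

24.495

i: 2·(-2) - (-6)·2 = -4 - (-12) = 8
j: (-6)·6 - (-4)·(-2) = -36 - 8 = -44
k: (-4)·2 - 2·6 = -8 - 12 = -20
d × e = (8, -44, -20)
|d × e| = √(8² + (-44)² + (-20)²) = √2400 ≈ 48.9898
area = ½ · 48.9898 ≈ 24.495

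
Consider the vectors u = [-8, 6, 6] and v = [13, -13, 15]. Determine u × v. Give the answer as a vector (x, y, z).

(168, 198, 26)

i: 6·15 - 6·(-13) = 90 - (-78) = 168
j: 6·13 - (-8)·15 = 78 - (-120) = 198
k: (-8)·(-13) - 6·13 = 104 - 78 = 26
u × v = (168, 198, 26)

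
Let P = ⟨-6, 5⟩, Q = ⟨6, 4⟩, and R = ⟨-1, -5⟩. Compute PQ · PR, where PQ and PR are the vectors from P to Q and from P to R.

70

PQ = Q − P = (12, -1)
PR = R − P = (5, -10)
PQ · PR = 12·5 + (-1)·(-10) = 60 + 10 = 70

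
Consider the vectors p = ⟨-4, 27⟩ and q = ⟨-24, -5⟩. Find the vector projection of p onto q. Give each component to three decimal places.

(1.557, 0.324)

p · q = (-4)·(-24) + 27·(-5) = 96 - 135 = -39
|q|² = 576 + 25 = 601
proj_q p = (-39/601) · (-24, -5) ≈ (1.557, 0.324)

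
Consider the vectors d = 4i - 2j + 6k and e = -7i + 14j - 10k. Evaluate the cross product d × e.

(-64, -2, 42)

i: (-2)·(-10) - 6·14 = 20 - 84 = -64
j: 6·(-7) - 4·(-10) = -42 - (-40) = -2
k: 4·14 - (-2)·(-7) = 56 - 14 = 42
d × e = (-64, -2, 42)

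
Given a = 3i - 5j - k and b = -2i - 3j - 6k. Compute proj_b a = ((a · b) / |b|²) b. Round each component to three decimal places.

(-0.612, -0.918, -1.837)

a · b = 3·(-2) + (-5)·(-3) + (-1)·(-6) = -6 + 15 + 6 = 15
|b|² = 4 + 9 + 36 = 49
proj_b a = (15/49) · (-2, -3, -6) ≈ (-0.612, -0.918, -1.837)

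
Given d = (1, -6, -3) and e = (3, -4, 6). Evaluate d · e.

d · e = 1·3 + (-6)·(-4) + (-3)·6 = 3 + 24 - 18 = 9

9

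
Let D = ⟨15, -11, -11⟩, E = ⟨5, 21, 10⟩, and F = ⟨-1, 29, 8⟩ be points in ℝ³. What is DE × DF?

(-232, -146, 112)

DE = (-10, 32, 21)
DF = (-16, 40, 19)
i: 32·19 - 21·40 = 608 - 840 = -232
j: 21·(-16) - (-10)·19 = -336 - (-190) = -146
k: (-10)·40 - 32·(-16) = -400 - (-512) = 112
DE × DF = (-232, -146, 112)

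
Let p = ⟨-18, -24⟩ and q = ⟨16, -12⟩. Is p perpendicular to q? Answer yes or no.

p · q = (-18)·16 + (-24)·(-12) = -288 + 288 = 0
Zero, so the vectors are orthogonal.

yes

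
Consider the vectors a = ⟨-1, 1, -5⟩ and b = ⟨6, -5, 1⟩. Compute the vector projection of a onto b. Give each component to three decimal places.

(-1.548, 1.290, -0.258)

a · b = (-1)·6 + 1·(-5) + (-5)·1 = -6 - 5 - 5 = -16
|b|² = 36 + 25 + 1 = 62
proj_b a = (-16/62) · (6, -5, 1) ≈ (-1.548, 1.290, -0.258)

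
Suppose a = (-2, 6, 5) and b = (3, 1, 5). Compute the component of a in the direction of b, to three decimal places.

a · b = (-2)·3 + 6·1 + 5·5 = -6 + 6 + 25 = 25
|b| = √(9 + 1 + 25) = √35 ≈ 5.9161
comp_b a = 25 / √35 ≈ 4.226

4.226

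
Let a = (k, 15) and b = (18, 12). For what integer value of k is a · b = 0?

-10

a · b = k·18 + 15·12 = 180 + 18k
Set equal to 0: 18k = -180, so k = -10.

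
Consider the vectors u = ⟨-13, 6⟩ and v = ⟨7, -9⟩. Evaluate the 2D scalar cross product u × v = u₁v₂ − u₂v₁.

(-13)·(-9) - 6·7 = 117 - 42 = 75

75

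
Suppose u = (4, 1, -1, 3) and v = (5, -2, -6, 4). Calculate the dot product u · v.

u · v = 4·5 + 1·(-2) + (-1)·(-6) + 3·4 = 20 - 2 + 6 + 12 = 36

36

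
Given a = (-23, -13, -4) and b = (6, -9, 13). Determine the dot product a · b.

a · b = (-23)·6 + (-13)·(-9) + (-4)·13 = -138 + 117 - 52 = -73

-73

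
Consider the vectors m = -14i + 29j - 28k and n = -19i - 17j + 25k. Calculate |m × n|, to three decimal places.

i: 29·25 - (-28)·(-17) = 725 - 476 = 249
j: (-28)·(-19) - (-14)·25 = 532 - (-350) = 882
k: (-14)·(-17) - 29·(-19) = 238 - (-551) = 789
m × n = (249, 882, 789)
|m × n| = √(249² + 882² + 789²) = √1462446 ≈ 1209.3163

1209.316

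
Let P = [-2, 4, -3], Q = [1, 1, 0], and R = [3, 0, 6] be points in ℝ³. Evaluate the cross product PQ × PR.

PQ = (3, -3, 3)
PR = (5, -4, 9)
i: (-3)·9 - 3·(-4) = -27 - (-12) = -15
j: 3·5 - 3·9 = 15 - 27 = -12
k: 3·(-4) - (-3)·5 = -12 - (-15) = 3
PQ × PR = (-15, -12, 3)

(-15, -12, 3)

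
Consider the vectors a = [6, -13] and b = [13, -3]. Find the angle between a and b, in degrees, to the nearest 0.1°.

52.2

a · b = 6·13 + (-13)·(-3) = 78 + 39 = 117
|a|² = 36 + 169 = 205,  |a| = √205 ≈ 14.317821
|b|² = 169 + 9 = 178,  |b| = √178 ≈ 13.341664
cos θ = 117 / (14.317821 · 13.341664) ≈ 0.61249
θ = arccos(0.61249) ≈ 52.2°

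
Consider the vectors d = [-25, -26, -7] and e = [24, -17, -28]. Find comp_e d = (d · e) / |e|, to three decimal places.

0.936

d · e = (-25)·24 + (-26)·(-17) + (-7)·(-28) = -600 + 442 + 196 = 38
|e| = √(576 + 289 + 784) = √1649 ≈ 40.6079
comp_e d = 38 / √1649 ≈ 0.936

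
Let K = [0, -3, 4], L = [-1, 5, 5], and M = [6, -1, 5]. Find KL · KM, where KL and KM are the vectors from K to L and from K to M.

11

KL = L − K = (-1, 8, 1)
KM = M − K = (6, 2, 1)
KL · KM = (-1)·6 + 8·2 + 1·1 = -6 + 16 + 1 = 11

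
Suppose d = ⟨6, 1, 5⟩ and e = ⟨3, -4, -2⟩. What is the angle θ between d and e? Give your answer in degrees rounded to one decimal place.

d · e = 6·3 + 1·(-4) + 5·(-2) = 18 - 4 - 10 = 4
|d|² = 36 + 1 + 25 = 62,  |d| = √62 ≈ 7.874008
|e|² = 9 + 16 + 4 = 29,  |e| = √29 ≈ 5.385165
cos θ = 4 / (7.874008 · 5.385165) ≈ 0.09433
θ = arccos(0.09433) ≈ 84.6°

84.6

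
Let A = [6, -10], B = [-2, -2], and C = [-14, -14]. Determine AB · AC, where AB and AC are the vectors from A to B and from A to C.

AB = B − A = (-8, 8)
AC = C − A = (-20, -4)
AB · AC = (-8)·(-20) + 8·(-4) = 160 - 32 = 128

128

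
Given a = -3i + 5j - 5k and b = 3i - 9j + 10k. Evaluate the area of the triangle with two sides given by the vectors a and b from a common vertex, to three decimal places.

i: 5·10 - (-5)·(-9) = 50 - 45 = 5
j: (-5)·3 - (-3)·10 = -15 - (-30) = 15
k: (-3)·(-9) - 5·3 = 27 - 15 = 12
a × b = (5, 15, 12)
|a × b| = √(5² + 15² + 12²) = √394 ≈ 19.8494
area = ½ · 19.8494 ≈ 9.925

9.925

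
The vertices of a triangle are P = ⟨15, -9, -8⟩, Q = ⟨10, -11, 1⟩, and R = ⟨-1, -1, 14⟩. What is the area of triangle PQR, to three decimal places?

70.349

PQ = (-5, -2, 9),  PR = (-16, 8, 22)
i: (-2)·22 - 9·8 = -44 - 72 = -116
j: 9·(-16) - (-5)·22 = -144 - (-110) = -34
k: (-5)·8 - (-2)·(-16) = -40 - 32 = -72
PQ × PR = (-116, -34, -72)
|PQ × PR| = √19796 ≈ 140.6983
area = ½ · 140.6983 ≈ 70.349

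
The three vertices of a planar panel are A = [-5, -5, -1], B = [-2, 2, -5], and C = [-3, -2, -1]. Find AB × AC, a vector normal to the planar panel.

AB = (3, 7, -4)
AC = (2, 3, 0)
i: 7·0 - (-4)·3 = 0 - (-12) = 12
j: (-4)·2 - 3·0 = -8 - 0 = -8
k: 3·3 - 7·2 = 9 - 14 = -5
AB × AC = (12, -8, -5)

(12, -8, -5)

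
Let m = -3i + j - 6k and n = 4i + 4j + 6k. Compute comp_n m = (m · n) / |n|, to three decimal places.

-5.336

m · n = (-3)·4 + 1·4 + (-6)·6 = -12 + 4 - 36 = -44
|n| = √(16 + 16 + 36) = √68 ≈ 8.2462
comp_n m = -44 / √68 ≈ -5.336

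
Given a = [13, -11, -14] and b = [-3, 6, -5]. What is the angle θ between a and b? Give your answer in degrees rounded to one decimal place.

a · b = 13·(-3) + (-11)·6 + (-14)·(-5) = -39 - 66 + 70 = -35
|a|² = 169 + 121 + 196 = 486,  |a| = √486 ≈ 22.045408
|b|² = 9 + 36 + 25 = 70,  |b| = √70 ≈ 8.366600
cos θ = -35 / (22.045408 · 8.366600) ≈ -0.18976
θ = arccos(-0.18976) ≈ 100.9°

100.9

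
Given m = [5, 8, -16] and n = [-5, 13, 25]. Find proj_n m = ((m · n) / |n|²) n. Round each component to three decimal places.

(1.960, -5.095, -9.799)

m · n = 5·(-5) + 8·13 + (-16)·25 = -25 + 104 - 400 = -321
|n|² = 25 + 169 + 625 = 819
proj_n m = (-321/819) · (-5, 13, 25) ≈ (1.960, -5.095, -9.799)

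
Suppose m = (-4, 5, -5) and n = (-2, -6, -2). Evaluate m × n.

i: 5·(-2) - (-5)·(-6) = -10 - 30 = -40
j: (-5)·(-2) - (-4)·(-2) = 10 - 8 = 2
k: (-4)·(-6) - 5·(-2) = 24 - (-10) = 34
m × n = (-40, 2, 34)

(-40, 2, 34)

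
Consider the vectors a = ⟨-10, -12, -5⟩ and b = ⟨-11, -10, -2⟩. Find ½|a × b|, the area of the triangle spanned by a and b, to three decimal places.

i: (-12)·(-2) - (-5)·(-10) = 24 - 50 = -26
j: (-5)·(-11) - (-10)·(-2) = 55 - 20 = 35
k: (-10)·(-10) - (-12)·(-11) = 100 - 132 = -32
a × b = (-26, 35, -32)
|a × b| = √((-26)² + 35² + (-32)²) = √2925 ≈ 54.0833
area = ½ · 54.0833 ≈ 27.042

27.042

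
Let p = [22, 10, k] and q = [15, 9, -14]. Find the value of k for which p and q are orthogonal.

p · q = 22·15 + 10·9 + k·(-14) = 420 - 14k
Set equal to 0: -14k = -420, so k = 30.

30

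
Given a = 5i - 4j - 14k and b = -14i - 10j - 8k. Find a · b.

a · b = 5·(-14) + (-4)·(-10) + (-14)·(-8) = -70 + 40 + 112 = 82

82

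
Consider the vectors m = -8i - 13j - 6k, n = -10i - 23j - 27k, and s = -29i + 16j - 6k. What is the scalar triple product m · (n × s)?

n × s:
i: (-23)·(-6) - (-27)·16 = 138 - (-432) = 570
j: (-27)·(-29) - (-10)·(-6) = 783 - 60 = 723
k: (-10)·16 - (-23)·(-29) = -160 - 667 = -827
n × s = (570, 723, -827)
m · (n × s) = (-8)·570 + (-13)·723 + (-6)·(-827) = -4560 - 9399 + 4962 = -8997

-8997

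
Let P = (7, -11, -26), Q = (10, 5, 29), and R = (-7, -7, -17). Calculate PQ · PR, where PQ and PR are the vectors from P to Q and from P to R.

517

PQ = Q − P = (3, 16, 55)
PR = R − P = (-14, 4, 9)
PQ · PR = 3·(-14) + 16·4 + 55·9 = -42 + 64 + 495 = 517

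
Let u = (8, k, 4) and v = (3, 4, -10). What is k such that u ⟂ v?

u · v = 8·3 + k·4 + 4·(-10) = -16 + 4k
Set equal to 0: 4k = 16, so k = 4.

4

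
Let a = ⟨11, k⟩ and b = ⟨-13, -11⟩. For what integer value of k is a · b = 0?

a · b = 11·(-13) + k·(-11) = -143 - 11k
Set equal to 0: -11k = 143, so k = -13.

-13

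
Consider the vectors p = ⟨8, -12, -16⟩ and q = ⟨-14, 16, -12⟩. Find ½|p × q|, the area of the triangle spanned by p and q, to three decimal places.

256.905

i: (-12)·(-12) - (-16)·16 = 144 - (-256) = 400
j: (-16)·(-14) - 8·(-12) = 224 - (-96) = 320
k: 8·16 - (-12)·(-14) = 128 - 168 = -40
p × q = (400, 320, -40)
|p × q| = √(400² + 320² + (-40)²) = √264000 ≈ 513.8093
area = ½ · 513.8093 ≈ 256.905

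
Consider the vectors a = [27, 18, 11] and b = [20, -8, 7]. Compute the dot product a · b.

a · b = 27·20 + 18·(-8) + 11·7 = 540 - 144 + 77 = 473

473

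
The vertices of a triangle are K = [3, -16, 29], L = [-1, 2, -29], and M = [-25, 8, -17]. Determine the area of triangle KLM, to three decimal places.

799.712

KL = (-4, 18, -58),  KM = (-28, 24, -46)
i: 18·(-46) - (-58)·24 = -828 - (-1392) = 564
j: (-58)·(-28) - (-4)·(-46) = 1624 - 184 = 1440
k: (-4)·24 - 18·(-28) = -96 - (-504) = 408
KL × KM = (564, 1440, 408)
|KL × KM| = √2558160 ≈ 1599.4249
area = ½ · 1599.4249 ≈ 799.712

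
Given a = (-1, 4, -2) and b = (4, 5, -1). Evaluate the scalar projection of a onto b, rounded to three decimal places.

2.777

a · b = (-1)·4 + 4·5 + (-2)·(-1) = -4 + 20 + 2 = 18
|b| = √(16 + 25 + 1) = √42 ≈ 6.4807
comp_b a = 18 / √42 ≈ 2.777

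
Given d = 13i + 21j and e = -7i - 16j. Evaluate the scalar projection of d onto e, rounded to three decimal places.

-24.450

d · e = 13·(-7) + 21·(-16) = -91 - 336 = -427
|e| = √(49 + 256) = √305 ≈ 17.4642
comp_e d = -427 / √305 ≈ -24.450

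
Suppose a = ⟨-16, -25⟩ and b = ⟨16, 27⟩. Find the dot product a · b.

a · b = (-16)·16 + (-25)·27 = -256 - 675 = -931

-931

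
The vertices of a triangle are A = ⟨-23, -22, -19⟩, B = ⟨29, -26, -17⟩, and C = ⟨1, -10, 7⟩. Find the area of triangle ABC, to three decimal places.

747.529

AB = (52, -4, 2),  AC = (24, 12, 26)
i: (-4)·26 - 2·12 = -104 - 24 = -128
j: 2·24 - 52·26 = 48 - 1352 = -1304
k: 52·12 - (-4)·24 = 624 - (-96) = 720
AB × AC = (-128, -1304, 720)
|AB × AC| = √2235200 ≈ 1495.0585
area = ½ · 1495.0585 ≈ 747.529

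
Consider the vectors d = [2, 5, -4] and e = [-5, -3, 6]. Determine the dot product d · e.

-49

d · e = 2·(-5) + 5·(-3) + (-4)·6 = -10 - 15 - 24 = -49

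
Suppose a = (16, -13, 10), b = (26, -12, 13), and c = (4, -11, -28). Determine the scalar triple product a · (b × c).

b × c:
i: (-12)·(-28) - 13·(-11) = 336 - (-143) = 479
j: 13·4 - 26·(-28) = 52 - (-728) = 780
k: 26·(-11) - (-12)·4 = -286 - (-48) = -238
b × c = (479, 780, -238)
a · (b × c) = 16·479 + (-13)·780 + 10·(-238) = 7664 - 10140 - 2380 = -4856

-4856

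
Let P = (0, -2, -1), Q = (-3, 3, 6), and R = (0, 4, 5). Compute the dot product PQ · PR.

72

PQ = Q − P = (-3, 5, 7)
PR = R − P = (0, 6, 6)
PQ · PR = (-3)·0 + 5·6 + 7·6 = 0 + 30 + 42 = 72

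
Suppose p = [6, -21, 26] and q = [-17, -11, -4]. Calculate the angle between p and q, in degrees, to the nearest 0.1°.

p · q = 6·(-17) + (-21)·(-11) + 26·(-4) = -102 + 231 - 104 = 25
|p|² = 36 + 441 + 676 = 1153,  |p| = √1153 ≈ 33.955854
|q|² = 289 + 121 + 16 = 426,  |q| = √426 ≈ 20.639767
cos θ = 25 / (33.955854 · 20.639767) ≈ 0.03567
θ = arccos(0.03567) ≈ 88.0°

88.0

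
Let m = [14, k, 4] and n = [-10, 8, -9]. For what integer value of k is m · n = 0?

22

m · n = 14·(-10) + k·8 + 4·(-9) = -176 + 8k
Set equal to 0: 8k = 176, so k = 22.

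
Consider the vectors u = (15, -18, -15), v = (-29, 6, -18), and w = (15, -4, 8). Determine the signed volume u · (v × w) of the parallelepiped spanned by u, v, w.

-66

v × w:
i: 6·8 - (-18)·(-4) = 48 - 72 = -24
j: (-18)·15 - (-29)·8 = -270 - (-232) = -38
k: (-29)·(-4) - 6·15 = 116 - 90 = 26
v × w = (-24, -38, 26)
u · (v × w) = 15·(-24) + (-18)·(-38) + (-15)·26 = -360 + 684 - 390 = -66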